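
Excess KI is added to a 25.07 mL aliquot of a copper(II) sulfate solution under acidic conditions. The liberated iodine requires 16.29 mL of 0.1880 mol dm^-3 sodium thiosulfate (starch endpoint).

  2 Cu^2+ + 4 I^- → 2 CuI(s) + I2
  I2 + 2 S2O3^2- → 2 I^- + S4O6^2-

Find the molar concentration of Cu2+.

n(S2O3^2-) = 0.01629 × 0.1880 = 3.063 × 10^-3 mol
n(I2) = n(S2O3^2-)/2 = 1.531 × 10^-3 mol
From the 2:1 ratio, n(Cu2+) in the aliquot = 2/1 × 1.531 × 10^-3 = 3.063 × 10^-3 mol
[Cu2+] = 3.063 × 10^-3 / 0.02507 = 0.1222 mol/L

0.1222 mol/L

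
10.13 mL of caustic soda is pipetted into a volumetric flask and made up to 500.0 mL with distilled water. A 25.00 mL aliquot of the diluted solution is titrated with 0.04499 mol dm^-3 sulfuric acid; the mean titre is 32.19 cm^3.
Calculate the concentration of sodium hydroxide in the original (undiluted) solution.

5.719 mol/L

2 NaOH + H2SO4 → Na2SO4 + 2 H2O
n(H2SO4) = 0.03219 × 0.04499 = 1.448 × 10^-3 mol
From the 2:1 ratio, n(NaOH) in the aliquot = 2/1 × 1.448 × 10^-3 = 2.896 × 10^-3 mol
[NaOH]_dilute = 2.896 × 10^-3 / 0.02500 = 0.1159 mol/L
Dilution factor = 500.0 / 10.13 = 49.36
[NaOH]_stock = 0.1159 × 49.36 = 5.719 mol/L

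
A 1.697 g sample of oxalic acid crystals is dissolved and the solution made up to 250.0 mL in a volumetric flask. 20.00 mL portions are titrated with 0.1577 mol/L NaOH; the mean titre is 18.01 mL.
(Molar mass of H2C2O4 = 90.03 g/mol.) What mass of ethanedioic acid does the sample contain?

H2C2O4 + 2 NaOH → Na2C2O4 + 2 H2O
n(NaOH) per titration = 0.01801 × 0.1577 = 2.840 × 10^-3 mol
From the 1:2 ratio, n(H2C2O4) in each aliquot = 1/2 × 2.840 × 10^-3 = 1.420 × 10^-3 mol
n(H2C2O4) in the whole flask = 1.420 × 10^-3 × 250.0/20.00 = 0.01775 mol
mass of H2C2O4 = 0.01775 × 90.03 = 1.598 g

1.598 g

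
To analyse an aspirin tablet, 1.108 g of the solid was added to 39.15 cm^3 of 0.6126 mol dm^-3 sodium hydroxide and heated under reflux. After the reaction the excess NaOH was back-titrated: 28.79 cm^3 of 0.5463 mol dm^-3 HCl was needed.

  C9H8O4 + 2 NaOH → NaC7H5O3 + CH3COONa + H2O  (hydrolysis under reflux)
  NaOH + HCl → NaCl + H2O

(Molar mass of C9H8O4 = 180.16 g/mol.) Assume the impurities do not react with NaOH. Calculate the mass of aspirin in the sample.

n(NaOH) added = 0.03915 × 0.6126 = 0.02398 mol
n(HCl) used in back-titration = 0.02879 × 0.5463 = 0.01573 mol
n(NaOH) left over = 0.01573 mol (1:1 ratio)
n(NaOH) consumed by analyte = 0.02398 − 0.01573 = 8.255 × 10^-3 mol
From the 1:2 ratio, n(C9H8O4) = 1/2 × 8.255 × 10^-3 = 4.128 × 10^-3 mol
mass of C9H8O4 = 4.128 × 10^-3 × 180.16 = 0.7436 g

0.7436 g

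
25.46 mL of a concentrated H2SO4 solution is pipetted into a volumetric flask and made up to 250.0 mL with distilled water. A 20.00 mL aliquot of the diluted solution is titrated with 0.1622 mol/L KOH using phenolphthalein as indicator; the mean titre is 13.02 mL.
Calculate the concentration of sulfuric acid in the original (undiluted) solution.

0.5184 mol/L

H2SO4 + 2 KOH → K2SO4 + 2 H2O
n(KOH) = 0.01302 × 0.1622 = 2.112 × 10^-3 mol
From the 1:2 ratio, n(H2SO4) in the aliquot = 1/2 × 2.112 × 10^-3 = 1.056 × 10^-3 mol
[H2SO4]_dilute = 1.056 × 10^-3 / 0.02000 = 0.05280 mol/L
Dilution factor = 250.0 / 25.46 = 9.819
[H2SO4]_stock = 0.05280 × 9.819 = 0.5184 mol/L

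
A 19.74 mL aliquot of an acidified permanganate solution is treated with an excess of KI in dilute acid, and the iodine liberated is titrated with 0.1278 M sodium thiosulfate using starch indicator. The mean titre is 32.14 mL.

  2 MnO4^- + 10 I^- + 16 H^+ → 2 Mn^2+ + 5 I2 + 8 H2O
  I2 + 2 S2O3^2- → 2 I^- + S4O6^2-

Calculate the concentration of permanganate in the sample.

n(S2O3^2-) = 0.03214 × 0.1278 = 4.107 × 10^-3 mol
n(I2) = n(S2O3^2-)/2 = 2.054 × 10^-3 mol
From the 2:5 ratio, n(MnO4^-) in the aliquot = 2/5 × 2.054 × 10^-3 = 8.215 × 10^-4 mol
[MnO4^-] = 8.215 × 10^-4 / 0.01974 = 0.04162 mol/L

0.04162 M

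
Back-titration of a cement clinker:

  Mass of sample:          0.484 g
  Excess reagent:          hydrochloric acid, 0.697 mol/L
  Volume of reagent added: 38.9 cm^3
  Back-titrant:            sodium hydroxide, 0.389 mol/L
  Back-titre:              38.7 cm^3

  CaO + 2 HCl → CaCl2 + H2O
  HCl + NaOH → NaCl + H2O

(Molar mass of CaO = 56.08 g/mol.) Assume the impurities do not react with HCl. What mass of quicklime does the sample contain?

n(HCl) added = 0.0389 × 0.697 = 0.0271 mol
n(NaOH) used in back-titration = 0.0387 × 0.389 = 0.0151 mol
n(HCl) left over = 0.0151 mol (1:1 ratio)
n(HCl) consumed by analyte = 0.0271 − 0.0151 = 0.0121 mol
From the 1:2 ratio, n(CaO) = 1/2 × 0.0121 = 6.03 × 10^-3 mol
mass of CaO = 6.03 × 10^-3 × 56.08 = 0.338 g

0.338 g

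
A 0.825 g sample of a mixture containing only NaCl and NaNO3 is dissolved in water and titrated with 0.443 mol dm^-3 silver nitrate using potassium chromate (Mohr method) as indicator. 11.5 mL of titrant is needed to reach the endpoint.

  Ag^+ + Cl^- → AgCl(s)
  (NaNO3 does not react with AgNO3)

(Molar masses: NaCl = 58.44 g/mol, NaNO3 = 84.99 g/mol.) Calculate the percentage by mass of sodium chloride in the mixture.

n(AgNO3) = 0.0115 × 0.443 = 5.09 × 10^-3 mol
Let x = n(NaCl), y = n(NaNO3).
Titrant: 1x = 5.09 × 10^-3;  mass: 58.44x + 84.99y = 0.825
Solving, x = 5.09 × 10^-3 mol, y = 6.20 × 10^-3 mol
mass of NaCl = 5.09 × 10^-3 × 58.44 = 0.298 g
% NaCl = 0.298 / 0.825 × 100 = 36.1 %

36.1 %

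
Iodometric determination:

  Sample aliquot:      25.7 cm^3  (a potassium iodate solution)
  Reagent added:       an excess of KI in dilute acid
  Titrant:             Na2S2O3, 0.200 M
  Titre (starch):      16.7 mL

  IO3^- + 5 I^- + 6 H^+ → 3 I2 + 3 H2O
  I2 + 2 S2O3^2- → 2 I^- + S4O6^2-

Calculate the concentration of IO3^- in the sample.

0.0217 M

n(S2O3^2-) = 0.0167 × 0.200 = 3.34 × 10^-3 mol
n(I2) = n(S2O3^2-)/2 = 1.67 × 10^-3 mol
From the 1:3 ratio, n(IO3^-) in the aliquot = 1/3 × 1.67 × 10^-3 = 5.57 × 10^-4 mol
[IO3^-] = 5.57 × 10^-4 / 0.0257 = 0.0217 mol/L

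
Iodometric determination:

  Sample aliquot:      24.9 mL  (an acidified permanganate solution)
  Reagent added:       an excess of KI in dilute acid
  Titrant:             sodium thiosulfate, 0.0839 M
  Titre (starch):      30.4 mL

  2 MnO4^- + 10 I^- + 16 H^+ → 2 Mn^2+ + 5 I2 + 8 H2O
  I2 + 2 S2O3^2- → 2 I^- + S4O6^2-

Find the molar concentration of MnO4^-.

0.0205 M

n(S2O3^2-) = 0.0304 × 0.0839 = 2.55 × 10^-3 mol
n(I2) = n(S2O3^2-)/2 = 1.28 × 10^-3 mol
From the 2:5 ratio, n(MnO4^-) in the aliquot = 2/5 × 1.28 × 10^-3 = 5.10 × 10^-4 mol
[MnO4^-] = 5.10 × 10^-4 / 0.0249 = 0.0205 mol/L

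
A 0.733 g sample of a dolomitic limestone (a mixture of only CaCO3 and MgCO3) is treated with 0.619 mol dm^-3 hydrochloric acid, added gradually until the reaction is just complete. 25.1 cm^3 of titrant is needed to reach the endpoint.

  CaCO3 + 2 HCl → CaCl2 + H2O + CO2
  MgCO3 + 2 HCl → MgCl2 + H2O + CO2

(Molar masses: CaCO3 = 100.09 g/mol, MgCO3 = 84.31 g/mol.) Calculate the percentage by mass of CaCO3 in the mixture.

n(HCl) = 0.0251 × 0.619 = 0.0155 mol
Let x = n(CaCO3), y = n(MgCO3).
Titrant: 2x + 2y = 0.0155;  mass: 100.09x + 84.31y = 0.733
Solving, x = 4.95 × 10^-3 mol, y = 2.82 × 10^-3 mol
mass of CaCO3 = 4.95 × 10^-3 × 100.09 = 0.495 g
% CaCO3 = 0.495 / 0.733 × 100 = 67.5 %

67.5 %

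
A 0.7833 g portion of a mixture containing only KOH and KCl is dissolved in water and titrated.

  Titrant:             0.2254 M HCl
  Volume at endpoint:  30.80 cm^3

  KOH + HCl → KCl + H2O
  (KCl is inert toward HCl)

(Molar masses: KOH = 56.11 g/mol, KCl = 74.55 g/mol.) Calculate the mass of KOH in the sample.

0.3895 g

n(HCl) = 0.03080 × 0.2254 = 6.942 × 10^-3 mol
Let x = n(KOH), y = n(KCl).
Titrant: 1x = 6.942 × 10^-3;  mass: 56.11x + 74.55y = 0.7833
Solving, x = 6.942 × 10^-3 mol, y = 5.282 × 10^-3 mol
mass of KOH = 6.942 × 10^-3 × 56.11 = 0.3895 g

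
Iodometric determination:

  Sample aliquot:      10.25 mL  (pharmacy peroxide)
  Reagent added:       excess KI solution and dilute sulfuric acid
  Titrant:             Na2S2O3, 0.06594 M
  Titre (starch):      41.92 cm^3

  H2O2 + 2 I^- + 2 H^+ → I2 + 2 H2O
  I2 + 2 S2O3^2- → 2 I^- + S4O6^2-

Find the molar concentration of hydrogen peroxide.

n(S2O3^2-) = 0.04192 × 0.06594 = 2.764 × 10^-3 mol
n(I2) = n(S2O3^2-)/2 = 1.382 × 10^-3 mol
n(H2O2) in the aliquot = 1.382 × 10^-3 mol (1:1 ratio)
[H2O2] = 1.382 × 10^-3 / 0.01025 = 0.1348 mol/L

0.1348 M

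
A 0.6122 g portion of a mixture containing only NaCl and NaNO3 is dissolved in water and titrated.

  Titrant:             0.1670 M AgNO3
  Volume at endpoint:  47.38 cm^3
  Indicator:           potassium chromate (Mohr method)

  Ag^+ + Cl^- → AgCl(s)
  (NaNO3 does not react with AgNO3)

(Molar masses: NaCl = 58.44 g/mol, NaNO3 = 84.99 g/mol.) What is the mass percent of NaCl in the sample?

75.53 %

n(AgNO3) = 0.04738 × 0.1670 = 7.912 × 10^-3 mol
Let x = n(NaCl), y = n(NaNO3).
Titrant: 1x = 7.912 × 10^-3;  mass: 58.44x + 84.99y = 0.6122
Solving, x = 7.912 × 10^-3 mol, y = 1.763 × 10^-3 mol
mass of NaCl = 7.912 × 10^-3 × 58.44 = 0.4624 g
% NaCl = 0.4624 / 0.6122 × 100 = 75.53 %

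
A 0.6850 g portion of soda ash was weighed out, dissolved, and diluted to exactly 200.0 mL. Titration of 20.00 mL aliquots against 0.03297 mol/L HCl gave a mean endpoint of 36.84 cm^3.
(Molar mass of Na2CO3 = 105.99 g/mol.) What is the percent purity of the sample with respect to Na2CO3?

Na2CO3 + 2 HCl → 2 NaCl + H2O + CO2
n(HCl) per titration = 0.03684 × 0.03297 = 1.215 × 10^-3 mol
From the 1:2 ratio, n(Na2CO3) in each aliquot = 1/2 × 1.215 × 10^-3 = 6.073 × 10^-4 mol
n(Na2CO3) in the whole flask = 6.073 × 10^-4 × 200.0/20.00 = 6.073 × 10^-3 mol
mass of Na2CO3 = 6.073 × 10^-3 × 105.99 = 0.6437 g
% Na2CO3 = 0.6437 / 0.6850 × 100 = 93.97 %

93.97 %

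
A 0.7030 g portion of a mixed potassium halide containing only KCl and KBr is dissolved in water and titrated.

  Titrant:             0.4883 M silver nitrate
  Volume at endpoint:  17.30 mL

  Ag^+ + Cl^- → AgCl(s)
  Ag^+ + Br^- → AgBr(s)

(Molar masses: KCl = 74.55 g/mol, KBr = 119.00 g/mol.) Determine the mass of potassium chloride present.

0.5069 g

n(AgNO3) = 0.01730 × 0.4883 = 8.448 × 10^-3 mol
Let x = n(KCl), y = n(KBr).
Titrant: 1x + 1y = 8.448 × 10^-3;  mass: 74.55x + 119.00y = 0.7030
Solving, x = 6.800 × 10^-3 mol, y = 1.648 × 10^-3 mol
mass of KCl = 6.800 × 10^-3 × 74.55 = 0.5069 g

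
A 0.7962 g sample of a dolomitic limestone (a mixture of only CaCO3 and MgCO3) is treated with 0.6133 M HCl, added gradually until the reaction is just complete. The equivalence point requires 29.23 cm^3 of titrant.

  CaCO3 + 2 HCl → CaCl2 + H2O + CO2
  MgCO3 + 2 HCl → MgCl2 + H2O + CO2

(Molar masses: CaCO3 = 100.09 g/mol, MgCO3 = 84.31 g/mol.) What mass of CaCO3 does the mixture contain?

0.2569 g

n(HCl) = 0.02923 × 0.6133 = 0.01793 mol
Let x = n(CaCO3), y = n(MgCO3).
Titrant: 2x + 2y = 0.01793;  mass: 100.09x + 84.31y = 0.7962
Solving, x = 2.566 × 10^-3 mol, y = 6.397 × 10^-3 mol
mass of CaCO3 = 2.566 × 10^-3 × 100.09 = 0.2569 g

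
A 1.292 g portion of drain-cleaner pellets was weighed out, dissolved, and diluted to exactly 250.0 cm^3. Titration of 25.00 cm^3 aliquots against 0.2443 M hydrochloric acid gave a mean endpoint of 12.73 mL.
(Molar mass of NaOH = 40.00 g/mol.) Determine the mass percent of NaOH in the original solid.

NaOH + HCl → NaCl + H2O
n(HCl) per titration = 0.01273 × 0.2443 = 3.110 × 10^-3 mol
n(NaOH) in each aliquot = 3.110 × 10^-3 mol (1:1 ratio)
n(NaOH) in the whole flask = 3.110 × 10^-3 × 250.0/25.00 = 0.03110 mol
mass of NaOH = 0.03110 × 40.00 = 1.244 g
% NaOH = 1.244 / 1.292 × 100 = 96.28 %

96.28 %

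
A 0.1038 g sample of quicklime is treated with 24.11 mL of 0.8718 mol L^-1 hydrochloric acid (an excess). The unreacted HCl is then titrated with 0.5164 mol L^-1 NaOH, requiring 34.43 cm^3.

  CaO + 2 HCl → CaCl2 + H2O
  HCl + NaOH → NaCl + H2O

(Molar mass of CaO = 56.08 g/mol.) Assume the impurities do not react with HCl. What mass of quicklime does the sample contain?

0.09083 g

n(HCl) added = 0.02411 × 0.8718 = 0.02102 mol
n(NaOH) used in back-titration = 0.03443 × 0.5164 = 0.01778 mol
n(HCl) left over = 0.01778 mol (1:1 ratio)
n(HCl) consumed by analyte = 0.02102 − 0.01778 = 3.239 × 10^-3 mol
From the 1:2 ratio, n(CaO) = 1/2 × 3.239 × 10^-3 = 1.620 × 10^-3 mol
mass of CaO = 1.620 × 10^-3 × 56.08 = 0.09083 g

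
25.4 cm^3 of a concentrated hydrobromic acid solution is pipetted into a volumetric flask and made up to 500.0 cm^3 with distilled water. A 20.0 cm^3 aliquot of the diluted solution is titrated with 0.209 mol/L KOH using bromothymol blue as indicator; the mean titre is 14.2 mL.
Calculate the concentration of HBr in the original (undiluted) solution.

HBr + KOH → KBr + H2O
n(KOH) = 0.0142 × 0.209 = 2.97 × 10^-3 mol
n(HBr) in the aliquot = 2.97 × 10^-3 mol (1:1 ratio)
[HBr]_dilute = 2.97 × 10^-3 / 0.0200 = 0.148 mol/L
Dilution factor = 500.0 / 25.4 = 19.69
[HBr]_stock = 0.148 × 19.69 = 2.92 mol/L

2.92 mol/L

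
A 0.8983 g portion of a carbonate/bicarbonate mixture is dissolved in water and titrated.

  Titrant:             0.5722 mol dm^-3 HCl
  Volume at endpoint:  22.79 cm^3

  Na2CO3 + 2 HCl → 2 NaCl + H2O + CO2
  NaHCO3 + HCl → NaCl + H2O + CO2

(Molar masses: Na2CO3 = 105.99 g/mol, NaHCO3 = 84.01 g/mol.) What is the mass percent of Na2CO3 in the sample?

n(HCl) = 0.02279 × 0.5722 = 0.01304 mol
Let x = n(Na2CO3), y = n(NaHCO3).
Titrant: 2x + 1y = 0.01304;  mass: 105.99x + 84.01y = 0.8983
Solving, x = 3.180 × 10^-3 mol, y = 6.681 × 10^-3 mol
mass of Na2CO3 = 3.180 × 10^-3 × 105.99 = 0.3370 g
% Na2CO3 = 0.3370 / 0.8983 × 100 = 37.52 %

37.52 %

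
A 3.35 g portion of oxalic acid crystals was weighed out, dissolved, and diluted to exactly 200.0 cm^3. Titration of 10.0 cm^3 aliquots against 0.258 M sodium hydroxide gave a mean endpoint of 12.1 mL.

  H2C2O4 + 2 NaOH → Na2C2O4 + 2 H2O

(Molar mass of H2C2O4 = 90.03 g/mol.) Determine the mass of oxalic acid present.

n(NaOH) per titration = 0.0121 × 0.258 = 3.12 × 10^-3 mol
From the 1:2 ratio, n(H2C2O4) in each aliquot = 1/2 × 3.12 × 10^-3 = 1.56 × 10^-3 mol
n(H2C2O4) in the whole flask = 1.56 × 10^-3 × 200.0/10.0 = 0.0312 mol
mass of H2C2O4 = 0.0312 × 90.03 = 2.81 g

2.81 g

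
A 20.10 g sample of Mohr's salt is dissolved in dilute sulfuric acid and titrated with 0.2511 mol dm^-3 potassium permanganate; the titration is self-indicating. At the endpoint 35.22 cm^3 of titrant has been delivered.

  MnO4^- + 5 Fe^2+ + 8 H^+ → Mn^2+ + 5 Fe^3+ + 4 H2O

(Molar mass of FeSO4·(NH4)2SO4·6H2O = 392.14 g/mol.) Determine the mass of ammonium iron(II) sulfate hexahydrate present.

17.34 g

n(KMnO4) = 0.03522 L × 0.2511 mol/L = 8.844 × 10^-3 mol
From the 5:1 ratio, n(FeSO4·(NH4)2SO4·6H2O) = 5/1 × 8.844 × 10^-3 = 0.04422 mol
mass of FeSO4·(NH4)2SO4·6H2O = 0.04422 × 392.14 g/mol = 17.34 g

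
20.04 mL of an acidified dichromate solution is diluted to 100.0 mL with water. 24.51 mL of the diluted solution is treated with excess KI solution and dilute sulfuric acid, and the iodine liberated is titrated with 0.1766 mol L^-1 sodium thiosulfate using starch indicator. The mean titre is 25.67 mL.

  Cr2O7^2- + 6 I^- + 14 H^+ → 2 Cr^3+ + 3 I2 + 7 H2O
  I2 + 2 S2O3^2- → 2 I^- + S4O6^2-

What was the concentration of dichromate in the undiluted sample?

n(S2O3^2-) = 0.02567 × 0.1766 = 4.533 × 10^-3 mol
n(I2) = n(S2O3^2-)/2 = 2.267 × 10^-3 mol
From the 1:3 ratio, n(Cr2O7^2-) in the aliquot = 1/3 × 2.267 × 10^-3 = 7.556 × 10^-4 mol
[Cr2O7^2-]_dilute = 7.556 × 10^-4 / 0.02451 = 0.03083 mol/L
[Cr2O7^2-]_original = 0.03083 × 100.0/20.04 = 0.1538 mol/L

0.1538 mol/L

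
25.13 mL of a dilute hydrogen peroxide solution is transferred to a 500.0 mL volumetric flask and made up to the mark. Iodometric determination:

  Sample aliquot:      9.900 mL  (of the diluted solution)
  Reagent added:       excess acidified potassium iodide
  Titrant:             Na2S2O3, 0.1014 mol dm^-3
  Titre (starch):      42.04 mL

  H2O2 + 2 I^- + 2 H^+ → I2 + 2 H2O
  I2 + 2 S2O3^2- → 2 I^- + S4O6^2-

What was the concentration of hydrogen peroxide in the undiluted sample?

n(S2O3^2-) = 0.04204 × 0.1014 = 4.263 × 10^-3 mol
n(I2) = n(S2O3^2-)/2 = 2.131 × 10^-3 mol
n(H2O2) in the aliquot = 2.131 × 10^-3 mol (1:1 ratio)
[H2O2]_dilute = 2.131 × 10^-3 / 0.009900 = 0.2153 mol/L
[H2O2]_original = 0.2153 × 500.0/25.13 = 4.284 mol/L

4.284 mol/L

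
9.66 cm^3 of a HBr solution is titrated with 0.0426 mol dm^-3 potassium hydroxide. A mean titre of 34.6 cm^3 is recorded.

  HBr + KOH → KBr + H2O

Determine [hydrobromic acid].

n(KOH) = 0.0346 L × 0.0426 mol/L = 1.47 × 10^-3 mol
n(HBr) = 1.47 × 10^-3 mol (1:1 mole ratio)
[HBr] = 1.47 × 10^-3 mol / 0.00966 L = 0.153 mol/L

0.153 mol/L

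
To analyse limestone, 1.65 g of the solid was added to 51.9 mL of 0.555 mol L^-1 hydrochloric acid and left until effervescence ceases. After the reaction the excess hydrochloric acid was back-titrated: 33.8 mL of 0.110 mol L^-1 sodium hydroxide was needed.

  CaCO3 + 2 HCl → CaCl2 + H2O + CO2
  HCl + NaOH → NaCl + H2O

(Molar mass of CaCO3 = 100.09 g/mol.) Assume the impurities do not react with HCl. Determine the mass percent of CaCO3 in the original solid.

76.1 %

n(HCl) added = 0.0519 × 0.555 = 0.0288 mol
n(NaOH) used in back-titration = 0.0338 × 0.110 = 3.72 × 10^-3 mol
n(HCl) left over = 3.72 × 10^-3 mol (1:1 ratio)
n(HCl) consumed by analyte = 0.0288 − 3.72 × 10^-3 = 0.0251 mol
From the 1:2 ratio, n(CaCO3) = 1/2 × 0.0251 = 0.0125 mol
mass of CaCO3 = 0.0125 × 100.09 = 1.26 g
% CaCO3 = 1.26 / 1.65 × 100 = 76.1 %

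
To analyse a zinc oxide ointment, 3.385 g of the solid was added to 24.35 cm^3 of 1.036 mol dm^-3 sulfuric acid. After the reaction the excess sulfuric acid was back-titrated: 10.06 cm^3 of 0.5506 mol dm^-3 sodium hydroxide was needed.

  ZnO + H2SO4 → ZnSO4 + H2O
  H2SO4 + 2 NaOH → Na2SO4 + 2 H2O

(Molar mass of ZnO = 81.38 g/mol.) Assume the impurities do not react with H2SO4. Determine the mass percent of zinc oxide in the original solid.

53.99 %

n(H2SO4) added = 0.02435 × 1.036 = 0.02523 mol
n(NaOH) used in back-titration = 0.01006 × 0.5506 = 5.539 × 10^-3 mol
From the 1:2 ratio, n(H2SO4) left over = 1/2 × 5.539 × 10^-3 = 2.770 × 10^-3 mol
n(H2SO4) consumed by analyte = 0.02523 − 2.770 × 10^-3 = 0.02246 mol
n(ZnO) = 0.02246 mol (1:1 ratio)
mass of ZnO = 0.02246 × 81.38 = 1.828 g
% ZnO = 1.828 / 3.385 × 100 = 53.99 %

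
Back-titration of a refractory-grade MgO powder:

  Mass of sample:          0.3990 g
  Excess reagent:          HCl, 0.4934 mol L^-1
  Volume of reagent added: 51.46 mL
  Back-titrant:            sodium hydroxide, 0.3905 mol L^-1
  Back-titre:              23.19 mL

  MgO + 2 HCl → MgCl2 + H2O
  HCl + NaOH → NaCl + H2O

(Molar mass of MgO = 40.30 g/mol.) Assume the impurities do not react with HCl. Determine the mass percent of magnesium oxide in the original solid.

n(HCl) added = 0.05146 × 0.4934 = 0.02539 mol
n(NaOH) used in back-titration = 0.02319 × 0.3905 = 9.056 × 10^-3 mol
n(HCl) left over = 9.056 × 10^-3 mol (1:1 ratio)
n(HCl) consumed by analyte = 0.02539 − 9.056 × 10^-3 = 0.01633 mol
From the 1:2 ratio, n(MgO) = 1/2 × 0.01633 = 8.167 × 10^-3 mol
mass of MgO = 8.167 × 10^-3 × 40.30 = 0.3291 g
% MgO = 0.3291 / 0.3990 × 100 = 82.49 %

82.49 %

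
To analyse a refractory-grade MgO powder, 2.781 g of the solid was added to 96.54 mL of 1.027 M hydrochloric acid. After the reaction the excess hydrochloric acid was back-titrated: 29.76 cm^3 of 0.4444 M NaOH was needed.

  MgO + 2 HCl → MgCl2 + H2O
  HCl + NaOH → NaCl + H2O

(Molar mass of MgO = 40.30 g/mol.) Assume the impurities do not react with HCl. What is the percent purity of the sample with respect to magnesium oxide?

n(HCl) added = 0.09654 × 1.027 = 0.09915 mol
n(NaOH) used in back-titration = 0.02976 × 0.4444 = 0.01323 mol
n(HCl) left over = 0.01323 mol (1:1 ratio)
n(HCl) consumed by analyte = 0.09915 − 0.01323 = 0.08592 mol
From the 1:2 ratio, n(MgO) = 1/2 × 0.08592 = 0.04296 mol
mass of MgO = 0.04296 × 40.30 = 1.731 g
% MgO = 1.731 / 2.781 × 100 = 62.26 %

62.26 %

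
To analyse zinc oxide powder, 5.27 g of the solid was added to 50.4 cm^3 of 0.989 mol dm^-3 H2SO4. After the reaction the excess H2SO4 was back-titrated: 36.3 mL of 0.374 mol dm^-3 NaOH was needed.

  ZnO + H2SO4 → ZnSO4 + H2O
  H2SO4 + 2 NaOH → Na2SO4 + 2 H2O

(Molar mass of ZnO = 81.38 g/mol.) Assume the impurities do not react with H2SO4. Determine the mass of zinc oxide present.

n(H2SO4) added = 0.0504 × 0.989 = 0.0498 mol
n(NaOH) used in back-titration = 0.0363 × 0.374 = 0.0136 mol
From the 1:2 ratio, n(H2SO4) left over = 1/2 × 0.0136 = 6.79 × 10^-3 mol
n(H2SO4) consumed by analyte = 0.0498 − 6.79 × 10^-3 = 0.0431 mol
n(ZnO) = 0.0431 mol (1:1 ratio)
mass of ZnO = 0.0431 × 81.38 = 3.50 g

3.50 g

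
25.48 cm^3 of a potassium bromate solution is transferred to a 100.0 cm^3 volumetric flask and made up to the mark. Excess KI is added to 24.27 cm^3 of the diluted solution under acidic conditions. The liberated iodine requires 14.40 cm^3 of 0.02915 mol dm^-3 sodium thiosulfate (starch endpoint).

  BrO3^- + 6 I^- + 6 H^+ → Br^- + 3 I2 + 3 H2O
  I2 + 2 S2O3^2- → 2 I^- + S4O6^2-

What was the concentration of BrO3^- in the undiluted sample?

n(S2O3^2-) = 0.01440 × 0.02915 = 4.198 × 10^-4 mol
n(I2) = n(S2O3^2-)/2 = 2.099 × 10^-4 mol
From the 1:3 ratio, n(BrO3^-) in the aliquot = 1/3 × 2.099 × 10^-4 = 6.996 × 10^-5 mol
[BrO3^-]_dilute = 6.996 × 10^-5 / 0.02427 = 0.002883 mol/L
[BrO3^-]_original = 0.002883 × 100.0/25.48 = 0.01131 mol/L

0.01131 mol/L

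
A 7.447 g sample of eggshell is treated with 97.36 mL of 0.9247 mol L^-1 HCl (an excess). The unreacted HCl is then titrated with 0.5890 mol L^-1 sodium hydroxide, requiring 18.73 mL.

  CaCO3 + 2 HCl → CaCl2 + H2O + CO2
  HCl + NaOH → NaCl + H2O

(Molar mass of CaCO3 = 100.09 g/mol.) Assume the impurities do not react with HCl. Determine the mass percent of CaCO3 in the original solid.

n(HCl) added = 0.09736 × 0.9247 = 0.09003 mol
n(NaOH) used in back-titration = 0.01873 × 0.5890 = 0.01103 mol
n(HCl) left over = 0.01103 mol (1:1 ratio)
n(HCl) consumed by analyte = 0.09003 − 0.01103 = 0.07900 mol
From the 1:2 ratio, n(CaCO3) = 1/2 × 0.07900 = 0.03950 mol
mass of CaCO3 = 0.03950 × 100.09 = 3.953 g
% CaCO3 = 3.953 / 7.447 × 100 = 53.09 %

53.09 %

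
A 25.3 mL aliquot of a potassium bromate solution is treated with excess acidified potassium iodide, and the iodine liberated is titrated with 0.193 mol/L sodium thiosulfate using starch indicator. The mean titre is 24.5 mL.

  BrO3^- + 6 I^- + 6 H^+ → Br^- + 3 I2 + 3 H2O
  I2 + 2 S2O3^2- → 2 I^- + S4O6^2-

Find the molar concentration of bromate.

n(S2O3^2-) = 0.0245 × 0.193 = 4.73 × 10^-3 mol
n(I2) = n(S2O3^2-)/2 = 2.36 × 10^-3 mol
From the 1:3 ratio, n(BrO3^-) in the aliquot = 1/3 × 2.36 × 10^-3 = 7.88 × 10^-4 mol
[BrO3^-] = 7.88 × 10^-4 / 0.0253 = 0.0311 mol/L

0.0311 mol/L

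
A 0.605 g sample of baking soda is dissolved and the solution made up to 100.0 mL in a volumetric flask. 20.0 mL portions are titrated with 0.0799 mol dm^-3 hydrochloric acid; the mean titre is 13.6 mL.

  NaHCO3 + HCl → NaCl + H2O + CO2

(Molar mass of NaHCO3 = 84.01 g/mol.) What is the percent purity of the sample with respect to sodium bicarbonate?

n(HCl) per titration = 0.0136 × 0.0799 = 1.09 × 10^-3 mol
n(NaHCO3) in each aliquot = 1.09 × 10^-3 mol (1:1 ratio)
n(NaHCO3) in the whole flask = 1.09 × 10^-3 × 100.0/20.0 = 5.43 × 10^-3 mol
mass of NaHCO3 = 5.43 × 10^-3 × 84.01 = 0.456 g
% NaHCO3 = 0.456 / 0.605 × 100 = 75.4 %

75.4 %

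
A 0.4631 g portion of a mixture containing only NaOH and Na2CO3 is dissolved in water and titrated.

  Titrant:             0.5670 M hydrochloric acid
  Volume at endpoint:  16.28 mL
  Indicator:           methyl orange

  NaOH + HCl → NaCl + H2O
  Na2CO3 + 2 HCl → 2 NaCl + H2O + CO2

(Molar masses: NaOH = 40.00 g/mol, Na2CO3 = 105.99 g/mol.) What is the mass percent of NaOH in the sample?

n(HCl) = 0.01628 × 0.5670 = 9.231 × 10^-3 mol
Let x = n(NaOH), y = n(Na2CO3).
Titrant: 1x + 2y = 9.231 × 10^-3;  mass: 40.00x + 105.99y = 0.4631
Solving, x = 2.007 × 10^-3 mol, y = 3.612 × 10^-3 mol
mass of NaOH = 2.007 × 10^-3 × 40.00 = 0.08029 g
% NaOH = 0.08029 / 0.4631 × 100 = 17.34 %

17.34 %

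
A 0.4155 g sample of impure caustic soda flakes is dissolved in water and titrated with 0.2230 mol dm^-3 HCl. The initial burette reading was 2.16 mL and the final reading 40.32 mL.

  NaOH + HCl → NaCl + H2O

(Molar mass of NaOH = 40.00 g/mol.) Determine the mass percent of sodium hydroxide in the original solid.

81.92 %

n(HCl) = 0.03816 L × 0.2230 mol/L = 8.510 × 10^-3 mol
n(NaOH) = 8.510 × 10^-3 mol (1:1 ratio)
mass of NaOH = 8.510 × 10^-3 × 40.00 g/mol = 0.3404 g
% NaOH = 0.3404 / 0.4155 × 100 = 81.92 %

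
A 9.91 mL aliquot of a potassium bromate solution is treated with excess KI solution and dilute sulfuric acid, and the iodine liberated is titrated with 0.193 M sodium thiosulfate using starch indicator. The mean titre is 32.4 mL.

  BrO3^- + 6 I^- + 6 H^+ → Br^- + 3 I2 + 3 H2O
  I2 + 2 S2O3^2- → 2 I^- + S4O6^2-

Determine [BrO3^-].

n(S2O3^2-) = 0.0324 × 0.193 = 6.25 × 10^-3 mol
n(I2) = n(S2O3^2-)/2 = 3.13 × 10^-3 mol
From the 1:3 ratio, n(BrO3^-) in the aliquot = 1/3 × 3.13 × 10^-3 = 1.04 × 10^-3 mol
[BrO3^-] = 1.04 × 10^-3 / 0.00991 = 0.105 mol/L

0.105 M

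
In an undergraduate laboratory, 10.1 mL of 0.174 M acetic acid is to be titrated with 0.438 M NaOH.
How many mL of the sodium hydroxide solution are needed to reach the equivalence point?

4.01 mL

CH3COOH + NaOH → CH3COONa + H2O
n(CH3COOH) = 0.0101 L × 0.174 mol/L = 1.76 × 10^-3 mol
n(NaOH) = 1.76 × 10^-3 mol (1:1 stoichiometry)
V(NaOH) = 1.76 × 10^-3 mol / 0.438 mol/L = 0.00401 L = 4.01 mL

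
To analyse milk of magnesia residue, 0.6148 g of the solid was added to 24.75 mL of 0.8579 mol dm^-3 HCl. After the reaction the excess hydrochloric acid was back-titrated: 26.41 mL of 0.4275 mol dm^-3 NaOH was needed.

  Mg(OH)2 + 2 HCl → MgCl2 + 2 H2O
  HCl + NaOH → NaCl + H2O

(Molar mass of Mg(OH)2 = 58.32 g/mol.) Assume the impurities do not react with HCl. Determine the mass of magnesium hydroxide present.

0.2899 g

n(HCl) added = 0.02475 × 0.8579 = 0.02123 mol
n(NaOH) used in back-titration = 0.02641 × 0.4275 = 0.01129 mol
n(HCl) left over = 0.01129 mol (1:1 ratio)
n(HCl) consumed by analyte = 0.02123 − 0.01129 = 9.943 × 10^-3 mol
From the 1:2 ratio, n(Mg(OH)2) = 1/2 × 9.943 × 10^-3 = 4.971 × 10^-3 mol
mass of Mg(OH)2 = 4.971 × 10^-3 × 58.32 = 0.2899 g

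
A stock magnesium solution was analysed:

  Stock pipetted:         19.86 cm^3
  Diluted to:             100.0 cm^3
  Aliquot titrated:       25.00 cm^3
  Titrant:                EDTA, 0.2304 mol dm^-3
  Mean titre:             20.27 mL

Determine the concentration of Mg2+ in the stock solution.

Mg^2+ + EDTA^4- → [Mg(EDTA)]^2-
n(EDTA) = 0.02027 × 0.2304 = 4.670 × 10^-3 mol
n(Mg2+) in the aliquot = 4.670 × 10^-3 mol (1:1 ratio)
[Mg2+]_dilute = 4.670 × 10^-3 / 0.02500 = 0.1868 mol/L
Dilution factor = 100.0 / 19.86 = 5.035
[Mg2+]_stock = 0.1868 × 5.035 = 0.9406 mol/L

0.9406 mol/L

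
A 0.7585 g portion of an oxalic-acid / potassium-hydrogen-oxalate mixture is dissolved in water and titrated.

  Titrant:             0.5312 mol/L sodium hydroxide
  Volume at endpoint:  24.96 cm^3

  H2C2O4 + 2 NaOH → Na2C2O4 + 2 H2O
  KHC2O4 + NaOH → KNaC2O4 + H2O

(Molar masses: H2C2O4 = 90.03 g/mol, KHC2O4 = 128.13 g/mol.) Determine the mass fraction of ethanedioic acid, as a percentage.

n(NaOH) = 0.02496 × 0.5312 = 0.01326 mol
Let x = n(H2C2O4), y = n(KHC2O4).
Titrant: 2x + 1y = 0.01326;  mass: 90.03x + 128.13y = 0.7585
Solving, x = 5.657 × 10^-3 mol, y = 1.945 × 10^-3 mol
mass of H2C2O4 = 5.657 × 10^-3 × 90.03 = 0.5093 g
% H2C2O4 = 0.5093 / 0.7585 × 100 = 67.14 %

67.14 %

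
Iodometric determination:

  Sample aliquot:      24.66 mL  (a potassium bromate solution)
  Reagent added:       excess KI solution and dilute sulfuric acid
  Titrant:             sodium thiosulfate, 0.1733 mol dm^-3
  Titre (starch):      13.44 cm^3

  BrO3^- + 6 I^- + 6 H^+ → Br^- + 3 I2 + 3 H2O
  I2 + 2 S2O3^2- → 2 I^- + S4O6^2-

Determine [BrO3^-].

0.01574 mol/L

n(S2O3^2-) = 0.01344 × 0.1733 = 2.329 × 10^-3 mol
n(I2) = n(S2O3^2-)/2 = 1.165 × 10^-3 mol
From the 1:3 ratio, n(BrO3^-) in the aliquot = 1/3 × 1.165 × 10^-3 = 3.882 × 10^-4 mol
[BrO3^-] = 3.882 × 10^-4 / 0.02466 = 0.01574 mol/L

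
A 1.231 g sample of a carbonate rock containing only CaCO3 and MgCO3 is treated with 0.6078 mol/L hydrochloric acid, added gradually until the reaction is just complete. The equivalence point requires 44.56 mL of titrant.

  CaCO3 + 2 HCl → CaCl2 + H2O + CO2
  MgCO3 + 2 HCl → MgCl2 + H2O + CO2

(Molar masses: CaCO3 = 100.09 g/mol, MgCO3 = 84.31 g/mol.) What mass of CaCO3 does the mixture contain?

n(HCl) = 0.04456 × 0.6078 = 0.02708 mol
Let x = n(CaCO3), y = n(MgCO3).
Titrant: 2x + 2y = 0.02708;  mass: 100.09x + 84.31y = 1.231
Solving, x = 5.659 × 10^-3 mol, y = 7.883 × 10^-3 mol
mass of CaCO3 = 5.659 × 10^-3 × 100.09 = 0.5664 g

0.5664 g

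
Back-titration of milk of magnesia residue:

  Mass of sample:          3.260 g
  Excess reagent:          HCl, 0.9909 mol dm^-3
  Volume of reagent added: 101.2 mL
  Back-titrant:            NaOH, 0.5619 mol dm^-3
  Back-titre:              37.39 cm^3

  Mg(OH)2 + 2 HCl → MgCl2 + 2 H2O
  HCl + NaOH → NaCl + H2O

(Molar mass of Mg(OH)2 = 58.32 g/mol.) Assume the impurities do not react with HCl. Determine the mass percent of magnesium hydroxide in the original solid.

n(HCl) added = 0.1012 × 0.9909 = 0.1003 mol
n(NaOH) used in back-titration = 0.03739 × 0.5619 = 0.02101 mol
n(HCl) left over = 0.02101 mol (1:1 ratio)
n(HCl) consumed by analyte = 0.1003 − 0.02101 = 0.07927 mol
From the 1:2 ratio, n(Mg(OH)2) = 1/2 × 0.07927 = 0.03963 mol
mass of Mg(OH)2 = 0.03963 × 58.32 = 2.312 g
% Mg(OH)2 = 2.312 / 3.260 × 100 = 70.90 %

70.90 %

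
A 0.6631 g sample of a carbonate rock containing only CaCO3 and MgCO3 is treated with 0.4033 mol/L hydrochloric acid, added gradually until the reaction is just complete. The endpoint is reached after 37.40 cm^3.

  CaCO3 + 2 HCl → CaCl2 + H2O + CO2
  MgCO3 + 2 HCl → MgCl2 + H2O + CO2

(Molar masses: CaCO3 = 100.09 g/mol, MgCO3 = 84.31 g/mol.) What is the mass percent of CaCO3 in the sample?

26.07 %

n(HCl) = 0.03740 × 0.4033 = 0.01508 mol
Let x = n(CaCO3), y = n(MgCO3).
Titrant: 2x + 2y = 0.01508;  mass: 100.09x + 84.31y = 0.6631
Solving, x = 1.727 × 10^-3 mol, y = 5.814 × 10^-3 mol
mass of CaCO3 = 1.727 × 10^-3 × 100.09 = 0.1729 g
% CaCO3 = 0.1729 / 0.6631 × 100 = 26.07 %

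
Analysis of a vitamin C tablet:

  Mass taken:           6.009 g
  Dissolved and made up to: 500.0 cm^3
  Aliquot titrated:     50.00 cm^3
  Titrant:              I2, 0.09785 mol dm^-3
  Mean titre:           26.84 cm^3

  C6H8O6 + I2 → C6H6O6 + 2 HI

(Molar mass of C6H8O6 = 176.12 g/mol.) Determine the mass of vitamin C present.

n(I2) per titration = 0.02684 × 0.09785 = 2.626 × 10^-3 mol
n(C6H8O6) in each aliquot = 2.626 × 10^-3 mol (1:1 ratio)
n(C6H8O6) in the whole flask = 2.626 × 10^-3 × 500.0/50.00 = 0.02626 mol
mass of C6H8O6 = 0.02626 × 176.12 = 4.625 g

4.625 g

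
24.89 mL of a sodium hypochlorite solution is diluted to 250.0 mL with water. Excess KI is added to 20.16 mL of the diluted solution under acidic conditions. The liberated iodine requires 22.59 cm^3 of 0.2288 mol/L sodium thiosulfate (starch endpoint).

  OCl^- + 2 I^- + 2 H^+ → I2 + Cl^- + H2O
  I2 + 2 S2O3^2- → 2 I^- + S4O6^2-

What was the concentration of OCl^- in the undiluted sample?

n(S2O3^2-) = 0.02259 × 0.2288 = 5.169 × 10^-3 mol
n(I2) = n(S2O3^2-)/2 = 2.584 × 10^-3 mol
n(OCl^-) in the aliquot = 2.584 × 10^-3 mol (1:1 ratio)
[OCl^-]_dilute = 2.584 × 10^-3 / 0.02016 = 0.1282 mol/L
[OCl^-]_original = 0.1282 × 250.0/24.89 = 1.288 mol/L

1.288 mol/L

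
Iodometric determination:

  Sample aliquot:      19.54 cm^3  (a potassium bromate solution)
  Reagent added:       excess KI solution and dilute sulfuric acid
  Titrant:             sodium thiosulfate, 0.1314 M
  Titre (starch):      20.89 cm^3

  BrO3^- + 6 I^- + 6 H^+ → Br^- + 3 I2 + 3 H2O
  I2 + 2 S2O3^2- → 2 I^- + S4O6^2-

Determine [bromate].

n(S2O3^2-) = 0.02089 × 0.1314 = 2.745 × 10^-3 mol
n(I2) = n(S2O3^2-)/2 = 1.372 × 10^-3 mol
From the 1:3 ratio, n(BrO3^-) in the aliquot = 1/3 × 1.372 × 10^-3 = 4.575 × 10^-4 mol
[BrO3^-] = 4.575 × 10^-4 / 0.01954 = 0.02341 mol/L

0.02341 M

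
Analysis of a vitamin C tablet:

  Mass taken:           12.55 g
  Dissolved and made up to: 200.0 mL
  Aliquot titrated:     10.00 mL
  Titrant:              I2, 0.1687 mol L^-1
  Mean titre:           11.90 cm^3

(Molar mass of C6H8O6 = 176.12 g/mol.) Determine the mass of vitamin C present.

C6H8O6 + I2 → C6H6O6 + 2 HI
n(I2) per titration = 0.01190 × 0.1687 = 2.008 × 10^-3 mol
n(C6H8O6) in each aliquot = 2.008 × 10^-3 mol (1:1 ratio)
n(C6H8O6) in the whole flask = 2.008 × 10^-3 × 200.0/10.00 = 0.04015 mol
mass of C6H8O6 = 0.04015 × 176.12 = 7.071 g

7.071 g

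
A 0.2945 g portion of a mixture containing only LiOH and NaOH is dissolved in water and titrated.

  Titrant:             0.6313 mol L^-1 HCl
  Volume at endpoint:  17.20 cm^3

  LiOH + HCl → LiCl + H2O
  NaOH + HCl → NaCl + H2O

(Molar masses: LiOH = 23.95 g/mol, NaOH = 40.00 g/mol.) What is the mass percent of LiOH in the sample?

70.85 %

n(HCl) = 0.01720 × 0.6313 = 0.01086 mol
Let x = n(LiOH), y = n(NaOH).
Titrant: 1x + 1y = 0.01086;  mass: 23.95x + 40.00y = 0.2945
Solving, x = 8.712 × 10^-3 mol, y = 2.146 × 10^-3 mol
mass of LiOH = 8.712 × 10^-3 × 23.95 = 0.2087 g
% LiOH = 0.2087 / 0.2945 × 100 = 70.85 %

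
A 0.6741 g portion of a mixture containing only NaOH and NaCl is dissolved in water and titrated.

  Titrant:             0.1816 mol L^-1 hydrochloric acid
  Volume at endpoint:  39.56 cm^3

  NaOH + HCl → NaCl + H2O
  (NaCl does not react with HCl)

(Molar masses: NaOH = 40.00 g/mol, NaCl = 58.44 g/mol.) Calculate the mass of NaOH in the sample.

n(HCl) = 0.03956 × 0.1816 = 7.184 × 10^-3 mol
Let x = n(NaOH), y = n(NaCl).
Titrant: 1x = 7.184 × 10^-3;  mass: 40.00x + 58.44y = 0.6741
Solving, x = 7.184 × 10^-3 mol, y = 6.618 × 10^-3 mol
mass of NaOH = 7.184 × 10^-3 × 40.00 = 0.2874 g

0.2874 g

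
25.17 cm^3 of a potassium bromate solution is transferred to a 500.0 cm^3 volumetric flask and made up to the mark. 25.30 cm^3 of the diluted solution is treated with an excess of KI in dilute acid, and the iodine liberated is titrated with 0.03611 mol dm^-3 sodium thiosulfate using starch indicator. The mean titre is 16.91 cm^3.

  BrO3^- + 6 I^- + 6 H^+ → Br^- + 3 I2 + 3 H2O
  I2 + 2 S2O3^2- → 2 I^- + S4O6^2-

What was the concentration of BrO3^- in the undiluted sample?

n(S2O3^2-) = 0.01691 × 0.03611 = 6.106 × 10^-4 mol
n(I2) = n(S2O3^2-)/2 = 3.053 × 10^-4 mol
From the 1:3 ratio, n(BrO3^-) in the aliquot = 1/3 × 3.053 × 10^-4 = 1.018 × 10^-4 mol
[BrO3^-]_dilute = 1.018 × 10^-4 / 0.02530 = 0.004023 mol/L
[BrO3^-]_original = 0.004023 × 500.0/25.17 = 0.07991 mol/L

0.07991 mol/L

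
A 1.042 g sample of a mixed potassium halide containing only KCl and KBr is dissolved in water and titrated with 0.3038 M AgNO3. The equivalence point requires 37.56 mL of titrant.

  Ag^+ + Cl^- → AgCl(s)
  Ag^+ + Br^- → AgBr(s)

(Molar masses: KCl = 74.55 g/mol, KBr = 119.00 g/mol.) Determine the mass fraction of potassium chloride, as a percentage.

50.84 %

n(AgNO3) = 0.03756 × 0.3038 = 0.01141 mol
Let x = n(KCl), y = n(KBr).
Titrant: 1x + 1y = 0.01141;  mass: 74.55x + 119.00y = 1.042
Solving, x = 7.106 × 10^-3 mol, y = 4.304 × 10^-3 mol
mass of KCl = 7.106 × 10^-3 × 74.55 = 0.5298 g
% KCl = 0.5298 / 1.042 × 100 = 50.84 %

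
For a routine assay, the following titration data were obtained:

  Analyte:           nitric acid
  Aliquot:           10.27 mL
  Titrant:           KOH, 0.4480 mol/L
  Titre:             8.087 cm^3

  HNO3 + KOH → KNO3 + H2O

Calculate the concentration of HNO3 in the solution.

n(KOH) = 0.008087 L × 0.4480 mol/L = 3.623 × 10^-3 mol
n(HNO3) = 3.623 × 10^-3 mol (1:1 mole ratio)
[HNO3] = 3.623 × 10^-3 mol / 0.01027 L = 0.3528 mol/L

0.3528 mol/L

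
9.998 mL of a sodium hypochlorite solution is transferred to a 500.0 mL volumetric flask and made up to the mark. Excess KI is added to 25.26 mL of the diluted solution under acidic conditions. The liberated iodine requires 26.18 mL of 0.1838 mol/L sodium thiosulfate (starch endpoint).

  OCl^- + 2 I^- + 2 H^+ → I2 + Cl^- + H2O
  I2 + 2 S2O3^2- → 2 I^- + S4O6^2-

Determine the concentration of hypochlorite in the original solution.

n(S2O3^2-) = 0.02618 × 0.1838 = 4.812 × 10^-3 mol
n(I2) = n(S2O3^2-)/2 = 2.406 × 10^-3 mol
n(OCl^-) in the aliquot = 2.406 × 10^-3 mol (1:1 ratio)
[OCl^-]_dilute = 2.406 × 10^-3 / 0.02526 = 0.09525 mol/L
[OCl^-]_original = 0.09525 × 500.0/9.998 = 4.763 mol/L

4.763 mol/L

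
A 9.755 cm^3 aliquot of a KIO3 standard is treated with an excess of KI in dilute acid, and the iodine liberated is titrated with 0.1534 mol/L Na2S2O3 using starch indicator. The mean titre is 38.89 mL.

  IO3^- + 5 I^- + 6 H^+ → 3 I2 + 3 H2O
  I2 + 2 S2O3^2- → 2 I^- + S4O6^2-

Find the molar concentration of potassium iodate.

0.1019 mol/L

n(S2O3^2-) = 0.03889 × 0.1534 = 5.966 × 10^-3 mol
n(I2) = n(S2O3^2-)/2 = 2.983 × 10^-3 mol
From the 1:3 ratio, n(IO3^-) in the aliquot = 1/3 × 2.983 × 10^-3 = 9.943 × 10^-4 mol
[IO3^-] = 9.943 × 10^-4 / 0.009755 = 0.1019 mol/L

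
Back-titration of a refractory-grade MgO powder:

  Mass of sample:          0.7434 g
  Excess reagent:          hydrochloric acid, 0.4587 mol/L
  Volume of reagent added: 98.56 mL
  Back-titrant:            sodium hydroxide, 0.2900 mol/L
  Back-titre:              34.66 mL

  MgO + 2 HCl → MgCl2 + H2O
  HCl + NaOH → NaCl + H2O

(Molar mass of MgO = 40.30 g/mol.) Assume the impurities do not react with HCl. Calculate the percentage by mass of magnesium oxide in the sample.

95.30 %

n(HCl) added = 0.09856 × 0.4587 = 0.04521 mol
n(NaOH) used in back-titration = 0.03466 × 0.2900 = 0.01005 mol
n(HCl) left over = 0.01005 mol (1:1 ratio)
n(HCl) consumed by analyte = 0.04521 − 0.01005 = 0.03516 mol
From the 1:2 ratio, n(MgO) = 1/2 × 0.03516 = 0.01758 mol
mass of MgO = 0.01758 × 40.30 = 0.7084 g
% MgO = 0.7084 / 0.7434 × 100 = 95.30 %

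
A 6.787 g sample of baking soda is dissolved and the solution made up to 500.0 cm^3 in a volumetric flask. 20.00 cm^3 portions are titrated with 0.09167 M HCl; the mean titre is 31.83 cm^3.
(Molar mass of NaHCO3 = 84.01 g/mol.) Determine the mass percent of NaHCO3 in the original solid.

NaHCO3 + HCl → NaCl + H2O + CO2
n(HCl) per titration = 0.03183 × 0.09167 = 2.918 × 10^-3 mol
n(NaHCO3) in each aliquot = 2.918 × 10^-3 mol (1:1 ratio)
n(NaHCO3) in the whole flask = 2.918 × 10^-3 × 500.0/20.00 = 0.07295 mol
mass of NaHCO3 = 0.07295 × 84.01 = 6.128 g
% NaHCO3 = 6.128 / 6.787 × 100 = 90.29 %

90.29 %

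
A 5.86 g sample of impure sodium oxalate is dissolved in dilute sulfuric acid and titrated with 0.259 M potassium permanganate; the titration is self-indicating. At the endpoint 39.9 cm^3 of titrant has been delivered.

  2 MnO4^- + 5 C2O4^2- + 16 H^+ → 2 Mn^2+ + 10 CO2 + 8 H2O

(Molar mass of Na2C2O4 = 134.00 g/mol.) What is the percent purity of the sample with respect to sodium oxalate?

n(KMnO4) = 0.0399 L × 0.259 mol/L = 0.0103 mol
From the 5:2 ratio, n(Na2C2O4) = 5/2 × 0.0103 = 0.0258 mol
mass of Na2C2O4 = 0.0258 × 134.00 g/mol = 3.46 g
% Na2C2O4 = 3.46 / 5.86 × 100 = 59.1 %

59.1 %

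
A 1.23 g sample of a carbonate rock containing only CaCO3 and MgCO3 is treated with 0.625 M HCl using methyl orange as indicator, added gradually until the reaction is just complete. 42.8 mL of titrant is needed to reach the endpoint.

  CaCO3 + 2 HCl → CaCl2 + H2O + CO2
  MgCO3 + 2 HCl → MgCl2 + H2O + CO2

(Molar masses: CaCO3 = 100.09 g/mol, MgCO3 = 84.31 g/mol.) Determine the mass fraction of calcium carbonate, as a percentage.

n(HCl) = 0.0428 × 0.625 = 0.0267 mol
Let x = n(CaCO3), y = n(MgCO3).
Titrant: 2x + 2y = 0.0267;  mass: 100.09x + 84.31y = 1.23
Solving, x = 6.49 × 10^-3 mol, y = 6.89 × 10^-3 mol
mass of CaCO3 = 6.49 × 10^-3 × 100.09 = 0.649 g
% CaCO3 = 0.649 / 1.23 × 100 = 52.8 %

52.8 %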